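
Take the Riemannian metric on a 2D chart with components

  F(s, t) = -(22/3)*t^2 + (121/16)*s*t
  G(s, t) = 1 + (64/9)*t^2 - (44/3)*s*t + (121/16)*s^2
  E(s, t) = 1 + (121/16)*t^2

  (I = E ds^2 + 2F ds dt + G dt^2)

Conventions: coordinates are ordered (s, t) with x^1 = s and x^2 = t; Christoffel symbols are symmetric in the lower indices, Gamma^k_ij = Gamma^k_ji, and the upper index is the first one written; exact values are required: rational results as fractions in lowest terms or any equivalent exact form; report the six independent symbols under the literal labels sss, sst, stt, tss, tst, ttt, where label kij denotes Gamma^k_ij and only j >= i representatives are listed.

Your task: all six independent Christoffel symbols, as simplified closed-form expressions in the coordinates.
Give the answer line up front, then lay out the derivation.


Answer: Gamma_sss = 0, Gamma_sst = 1089*t/(1089*s^2 - 2112*s*t + 2113*t^2 + 144), Gamma_stt = -1056*t/(1089*s^2 - 2112*s*t + 2113*t^2 + 144), Gamma_tss = 0, Gamma_tst = (1089*s - 1056*t)/(1089*s^2 - 2112*s*t + 2113*t^2 + 144), Gamma_ttt = (-1056*s + 1024*t)/(1089*s^2 - 2112*s*t + 2113*t^2 + 144)

E = 1 + (121/16)*t^2; F = -(22/3)*t^2 + (121/16)*s*t; G = 1 + (64/9)*t^2 - (44/3)*s*t + (121/16)*s^2
Gamma^k_ij = (1/2) g^{kl} (d_i g_jl + d_j g_il - d_l g_ij), with g^inv = (1/(EG-F^2)) [[G, -F], [-F, E]]
first partials: E_s = 0, E_t = (121/8)*t, F_s = (121/16)*t, F_t = -(44/3)*t + (121/16)*s, G_s = -(44/3)*t + (121/8)*s, G_t = (128/9)*t - (44/3)*s
D = EG - F^2 = 1 + (2113/144)*t^2 - (44/3)*s*t + (121/16)*s^2
expanded: Gamma^s_ss = (G E_s - 2F F_s + F E_t)/(2D), Gamma^s_st = (G E_t - F G_s)/(2D), Gamma^s_tt = (2G F_t - G G_s - F G_t)/(2D), Gamma^t_ss = (2E F_s - E E_t - F E_s)/(2D), Gamma^t_st = (E G_s - F E_t)/(2D), Gamma^t_tt = (E G_t - 2F F_t + F G_s)/(2D); substitute and cancel common factors


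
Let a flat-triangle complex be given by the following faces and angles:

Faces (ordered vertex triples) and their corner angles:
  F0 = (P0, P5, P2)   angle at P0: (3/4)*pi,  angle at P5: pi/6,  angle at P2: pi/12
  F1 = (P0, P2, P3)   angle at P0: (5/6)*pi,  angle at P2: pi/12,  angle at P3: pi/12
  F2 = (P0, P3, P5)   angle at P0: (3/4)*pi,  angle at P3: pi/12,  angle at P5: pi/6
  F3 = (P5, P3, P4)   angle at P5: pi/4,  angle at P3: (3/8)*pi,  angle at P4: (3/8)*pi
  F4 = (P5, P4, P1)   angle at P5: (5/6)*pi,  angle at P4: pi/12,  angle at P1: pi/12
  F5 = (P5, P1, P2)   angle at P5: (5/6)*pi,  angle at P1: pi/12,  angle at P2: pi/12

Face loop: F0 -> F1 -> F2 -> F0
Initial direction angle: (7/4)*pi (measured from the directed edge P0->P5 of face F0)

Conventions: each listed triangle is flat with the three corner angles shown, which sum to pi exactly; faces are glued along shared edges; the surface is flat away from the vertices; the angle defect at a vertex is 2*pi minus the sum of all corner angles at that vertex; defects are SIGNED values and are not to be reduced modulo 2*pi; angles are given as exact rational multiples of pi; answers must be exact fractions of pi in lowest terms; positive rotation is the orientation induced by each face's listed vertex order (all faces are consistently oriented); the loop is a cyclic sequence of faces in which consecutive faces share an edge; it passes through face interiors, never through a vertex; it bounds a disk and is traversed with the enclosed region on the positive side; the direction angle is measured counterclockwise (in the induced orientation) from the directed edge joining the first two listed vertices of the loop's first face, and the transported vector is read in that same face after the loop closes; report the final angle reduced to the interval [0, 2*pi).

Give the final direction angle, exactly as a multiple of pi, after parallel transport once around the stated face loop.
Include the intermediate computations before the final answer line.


enclosed vertex P0: corner angles sum to (7/3)*pi, defect = 2*pi - (7/3)*pi = -pi/3
by Gauss-Bonnet the loop rotates the vector by the enclosed defect sum (positive orientation, mod 2*pi)
final angle = (7/4)*pi - pi/3 = (17/12)*pi (mod 2*pi)

Answer: final direction angle = (17/12)*pi


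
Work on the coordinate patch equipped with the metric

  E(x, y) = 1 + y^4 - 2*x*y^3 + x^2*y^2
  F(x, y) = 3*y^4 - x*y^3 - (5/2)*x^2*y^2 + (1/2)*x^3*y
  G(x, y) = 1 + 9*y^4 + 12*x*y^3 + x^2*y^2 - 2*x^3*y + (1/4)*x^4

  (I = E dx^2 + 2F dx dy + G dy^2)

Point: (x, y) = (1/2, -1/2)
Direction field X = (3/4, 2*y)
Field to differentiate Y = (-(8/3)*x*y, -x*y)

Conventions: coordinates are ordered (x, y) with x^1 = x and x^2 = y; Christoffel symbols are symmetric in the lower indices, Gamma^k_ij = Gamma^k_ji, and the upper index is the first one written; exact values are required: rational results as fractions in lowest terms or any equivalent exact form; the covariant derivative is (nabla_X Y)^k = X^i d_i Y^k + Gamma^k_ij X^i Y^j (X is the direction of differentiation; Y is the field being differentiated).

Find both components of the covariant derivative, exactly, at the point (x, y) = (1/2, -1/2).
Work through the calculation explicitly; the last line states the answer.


E = 5/4, F = 1/16, G = 65/64 at the point
E_x = 1/2, E_y = -3/2, F_x = -11/16, F_y = -19/16, G_x = -3/8, G_y = -1/2
EG - F^2 = 81/64;  g^inv = (64/81) * [[65/64, -1/16], [-1/16, 5/4]]
first-kind symbols [ij,l] = (1/2)(d_i g_jl + d_j g_il - d_l g_ij): [xx,x] = E_x/2 = 1/4, [xx,y] = F_x - E_y/2 = 1/16, [xy,x] = E_y/2 = -3/4, [xy,y] = G_x/2 = -3/16, [yy,x] = F_y - G_x/2 = -1, [yy,y] = G_y/2 = -1/4
Gamma^x_ij = (G*[ij,x] - F*[ij,y])/(EG - F^2), Gamma^y_ij = (E*[ij,y] - F*[ij,x])/(EG - F^2)
Gamma_xxx = 16/81, Gamma_xxy = -16/27, Gamma_xyy = -64/81, Gamma_yxx = 4/81, Gamma_yxy = -4/27, Gamma_yyy = -16/81
X = (3/4, -1), Y = (2/3, 1/4) at the point

Answer: (nabla_X Y)^x = 236/81, (nabla_X Y)^y = 661/648


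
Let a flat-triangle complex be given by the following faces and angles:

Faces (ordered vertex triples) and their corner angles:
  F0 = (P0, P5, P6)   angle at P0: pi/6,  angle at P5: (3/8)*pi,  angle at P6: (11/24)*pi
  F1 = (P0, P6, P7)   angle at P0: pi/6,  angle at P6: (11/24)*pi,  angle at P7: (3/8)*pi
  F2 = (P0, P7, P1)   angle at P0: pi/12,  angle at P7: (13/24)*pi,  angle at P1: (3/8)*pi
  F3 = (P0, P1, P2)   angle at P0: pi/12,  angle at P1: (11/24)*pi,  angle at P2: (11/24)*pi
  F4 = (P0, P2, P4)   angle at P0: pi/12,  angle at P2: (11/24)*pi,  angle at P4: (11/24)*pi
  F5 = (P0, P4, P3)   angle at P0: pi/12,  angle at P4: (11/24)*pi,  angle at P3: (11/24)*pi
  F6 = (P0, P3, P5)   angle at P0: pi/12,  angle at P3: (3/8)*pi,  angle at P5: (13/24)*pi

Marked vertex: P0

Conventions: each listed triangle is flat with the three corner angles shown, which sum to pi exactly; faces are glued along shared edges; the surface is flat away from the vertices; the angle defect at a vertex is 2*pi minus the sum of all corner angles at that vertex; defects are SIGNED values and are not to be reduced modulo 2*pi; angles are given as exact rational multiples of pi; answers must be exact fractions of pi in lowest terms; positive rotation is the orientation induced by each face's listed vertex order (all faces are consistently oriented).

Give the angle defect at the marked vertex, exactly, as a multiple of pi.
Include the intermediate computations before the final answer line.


Sum of corner angles at P0: (3/4)*pi
defect = 2*pi - (3/4)*pi

Answer: defect(P0) = (5/4)*pi


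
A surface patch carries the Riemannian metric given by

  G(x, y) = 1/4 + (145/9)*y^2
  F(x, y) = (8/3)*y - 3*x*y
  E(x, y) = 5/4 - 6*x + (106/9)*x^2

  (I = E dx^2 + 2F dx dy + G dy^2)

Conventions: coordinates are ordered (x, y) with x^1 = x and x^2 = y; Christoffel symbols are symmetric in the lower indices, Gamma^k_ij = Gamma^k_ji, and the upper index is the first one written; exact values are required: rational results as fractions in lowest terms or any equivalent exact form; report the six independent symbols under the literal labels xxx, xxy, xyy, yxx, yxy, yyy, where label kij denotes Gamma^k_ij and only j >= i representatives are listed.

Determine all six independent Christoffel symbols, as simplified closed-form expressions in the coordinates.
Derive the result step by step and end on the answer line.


E = 5/4 - 6*x + (106/9)*x^2; F = (8/3)*y - 3*x*y; G = 1/4 + (145/9)*y^2
Gamma^k_ij = (1/2) g^{kl} (d_i g_jl + d_j g_il - d_l g_ij), with g^inv = (1/(EG-F^2)) [[G, -F], [-F, E]]
first partials: E_x = -6 + (212/9)*x, E_y = 0, F_x = -3*y, F_y = 8/3 - 3*x, G_x = 0, G_y = (290/9)*y
D = EG - F^2 = 5/16 - (3/2)*x + (469/36)*y^2 + (53/18)*x^2 - (242/3)*x*y^2 + (14641/81)*x^2*y^2
expanded: Gamma^x_xx = (G E_x - 2F F_x + F E_y)/(2D), Gamma^x_xy = (G E_y - F G_x)/(2D), Gamma^x_yy = (2G F_y - G G_x - F G_y)/(2D), Gamma^y_xx = (2E F_x - E E_y - F E_x)/(2D), Gamma^y_xy = (E G_x - F E_y)/(2D), Gamma^y_yy = (E G_y - 2F F_y + F G_x)/(2D); substitute and cancel common factors

Answer: Gamma_xxx = (234256*x*y^2 + 3816*x - 52272*y^2 - 972)/(234256*x^2*y^2 + 3816*x^2 - 104544*x*y^2 - 1944*x + 16884*y^2 + 405), Gamma_xxy = 0, Gamma_xyy = (864 - 972*x)/(234256*x^2*y^2 + 3816*x^2 - 104544*x*y^2 - 1944*x + 16884*y^2 + 405), Gamma_yxx = (-29040*x*y + 5508*y)/(234256*x^2*y^2 + 3816*x^2 - 104544*x*y^2 - 1944*x + 16884*y^2 + 405), Gamma_yxy = 0, Gamma_yyy = (234256*x^2*y - 104544*x*y + 16884*y)/(234256*x^2*y^2 + 3816*x^2 - 104544*x*y^2 - 1944*x + 16884*y^2 + 405)


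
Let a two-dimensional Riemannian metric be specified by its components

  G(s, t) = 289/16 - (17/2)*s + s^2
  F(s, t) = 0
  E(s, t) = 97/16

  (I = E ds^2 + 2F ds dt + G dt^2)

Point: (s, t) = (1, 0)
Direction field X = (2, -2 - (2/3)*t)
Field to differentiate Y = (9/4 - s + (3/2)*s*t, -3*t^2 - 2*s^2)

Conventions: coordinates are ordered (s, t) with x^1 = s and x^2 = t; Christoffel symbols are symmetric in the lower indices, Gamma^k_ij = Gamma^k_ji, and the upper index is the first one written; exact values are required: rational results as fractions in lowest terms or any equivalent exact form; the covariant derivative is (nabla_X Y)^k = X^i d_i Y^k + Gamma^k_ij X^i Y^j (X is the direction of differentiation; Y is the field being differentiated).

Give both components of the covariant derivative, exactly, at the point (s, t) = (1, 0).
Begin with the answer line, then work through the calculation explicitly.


Answer: (nabla_X Y)^s = -277/97, (nabla_X Y)^t = -6

E = 97/16, F = 0, G = 169/16 at the point
E_s = 0, E_t = 0, F_s = 0, F_t = 0, G_s = -13/2, G_t = 0
EG - F^2 = 16393/256;  g^inv = (256/16393) * [[169/16, 0], [0, 97/16]]
first-kind symbols [ij,l] = (1/2)(d_i g_jl + d_j g_il - d_l g_ij): [ss,s] = E_s/2 = 0, [ss,t] = F_s - E_t/2 = 0, [st,s] = E_t/2 = 0, [st,t] = G_s/2 = -13/4, [tt,s] = F_t - G_s/2 = 13/4, [tt,t] = G_t/2 = 0
Gamma^s_ij = (G*[ij,s] - F*[ij,t])/(EG - F^2), Gamma^t_ij = (E*[ij,t] - F*[ij,s])/(EG - F^2)
Gamma_sss = 0, Gamma_sst = 0, Gamma_stt = 52/97, Gamma_tss = 0, Gamma_tst = -4/13, Gamma_ttt = 0
X = (2, -2), Y = (5/4, -2) at the point


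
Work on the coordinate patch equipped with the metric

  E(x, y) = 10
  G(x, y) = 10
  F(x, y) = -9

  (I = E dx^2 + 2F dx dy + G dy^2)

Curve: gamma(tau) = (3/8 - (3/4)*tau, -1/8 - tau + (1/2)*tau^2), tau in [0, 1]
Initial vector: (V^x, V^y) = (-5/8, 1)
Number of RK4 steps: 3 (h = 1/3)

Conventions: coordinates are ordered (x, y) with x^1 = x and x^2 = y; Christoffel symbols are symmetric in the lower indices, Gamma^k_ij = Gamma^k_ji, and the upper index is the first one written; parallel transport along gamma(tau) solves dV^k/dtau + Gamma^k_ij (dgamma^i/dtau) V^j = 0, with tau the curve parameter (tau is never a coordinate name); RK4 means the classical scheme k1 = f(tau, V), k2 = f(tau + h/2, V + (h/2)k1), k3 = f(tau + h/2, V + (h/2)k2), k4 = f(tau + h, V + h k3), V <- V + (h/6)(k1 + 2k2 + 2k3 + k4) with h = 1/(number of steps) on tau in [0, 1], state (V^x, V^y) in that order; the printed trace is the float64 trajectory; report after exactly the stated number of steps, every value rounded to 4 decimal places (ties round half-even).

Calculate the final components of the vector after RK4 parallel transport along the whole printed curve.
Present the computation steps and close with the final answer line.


gamma'(tau) = (-3/4, -1 + tau); f(tau, V)^k = -Gamma^k_ij(gamma(tau)) gamma'^i(tau) V^j; h = 1/3; intermediate values shown to 6 dp
curve data and Christoffel symbols at the stage parameters:
  tau = 0.000000: gamma = (0.375000, -0.125000), gamma' = (-0.750000, -1.000000); Gamma_xxx = 0.000000, Gamma_xxy = 0.000000, Gamma_xyy = 0.000000, Gamma_yxx = 0.000000, Gamma_yxy = 0.000000, Gamma_yyy = 0.000000
  tau = 0.166667: gamma = (0.250000, -0.277778), gamma' = (-0.750000, -0.833333); Gamma_xxx = 0.000000, Gamma_xxy = 0.000000, Gamma_xyy = 0.000000, Gamma_yxx = 0.000000, Gamma_yxy = 0.000000, Gamma_yyy = 0.000000
  tau = 0.333333: gamma = (0.125000, -0.402778), gamma' = (-0.750000, -0.666667); Gamma_xxx = 0.000000, Gamma_xxy = 0.000000, Gamma_xyy = 0.000000, Gamma_yxx = 0.000000, Gamma_yxy = 0.000000, Gamma_yyy = 0.000000
  tau = 0.500000: gamma = (0.000000, -0.500000), gamma' = (-0.750000, -0.500000); Gamma_xxx = 0.000000, Gamma_xxy = 0.000000, Gamma_xyy = 0.000000, Gamma_yxx = 0.000000, Gamma_yxy = 0.000000, Gamma_yyy = 0.000000
  tau = 0.666667: gamma = (-0.125000, -0.569444), gamma' = (-0.750000, -0.333333); Gamma_xxx = 0.000000, Gamma_xxy = 0.000000, Gamma_xyy = 0.000000, Gamma_yxx = 0.000000, Gamma_yxy = 0.000000, Gamma_yyy = 0.000000
  tau = 0.833333: gamma = (-0.250000, -0.611111), gamma' = (-0.750000, -0.166667); Gamma_xxx = 0.000000, Gamma_xxy = 0.000000, Gamma_xyy = 0.000000, Gamma_yxx = 0.000000, Gamma_yxy = 0.000000, Gamma_yyy = 0.000000
  tau = 1.000000: gamma = (-0.375000, -0.625000), gamma' = (-0.750000, 0.000000); Gamma_xxx = 0.000000, Gamma_xxy = 0.000000, Gamma_xyy = 0.000000, Gamma_yxx = 0.000000, Gamma_yxy = 0.000000, Gamma_yyy = 0.000000
step 0: V^x = -0.6250, V^y = 1.0000
step 1: k1 = (0.000000, 0.000000), k2 = (0.000000, 0.000000), k3 = (0.000000, 0.000000), k4 = (0.000000, 0.000000); V <- V + (h/6)(k1 + 2k2 + 2k3 + k4): V^x = -0.6250, V^y = 1.0000
step 2: k1 = (0.000000, 0.000000), k2 = (0.000000, 0.000000), k3 = (0.000000, 0.000000), k4 = (0.000000, 0.000000); V <- V + (h/6)(k1 + 2k2 + 2k3 + k4): V^x = -0.6250, V^y = 1.0000
step 3: k1 = (0.000000, 0.000000), k2 = (0.000000, 0.000000), k3 = (0.000000, 0.000000), k4 = (0.000000, 0.000000); V <- V + (h/6)(k1 + 2k2 + 2k3 + k4): V^x = -0.6250, V^y = 1.0000

Answer: V^x = -0.6250, V^y = 1.0000


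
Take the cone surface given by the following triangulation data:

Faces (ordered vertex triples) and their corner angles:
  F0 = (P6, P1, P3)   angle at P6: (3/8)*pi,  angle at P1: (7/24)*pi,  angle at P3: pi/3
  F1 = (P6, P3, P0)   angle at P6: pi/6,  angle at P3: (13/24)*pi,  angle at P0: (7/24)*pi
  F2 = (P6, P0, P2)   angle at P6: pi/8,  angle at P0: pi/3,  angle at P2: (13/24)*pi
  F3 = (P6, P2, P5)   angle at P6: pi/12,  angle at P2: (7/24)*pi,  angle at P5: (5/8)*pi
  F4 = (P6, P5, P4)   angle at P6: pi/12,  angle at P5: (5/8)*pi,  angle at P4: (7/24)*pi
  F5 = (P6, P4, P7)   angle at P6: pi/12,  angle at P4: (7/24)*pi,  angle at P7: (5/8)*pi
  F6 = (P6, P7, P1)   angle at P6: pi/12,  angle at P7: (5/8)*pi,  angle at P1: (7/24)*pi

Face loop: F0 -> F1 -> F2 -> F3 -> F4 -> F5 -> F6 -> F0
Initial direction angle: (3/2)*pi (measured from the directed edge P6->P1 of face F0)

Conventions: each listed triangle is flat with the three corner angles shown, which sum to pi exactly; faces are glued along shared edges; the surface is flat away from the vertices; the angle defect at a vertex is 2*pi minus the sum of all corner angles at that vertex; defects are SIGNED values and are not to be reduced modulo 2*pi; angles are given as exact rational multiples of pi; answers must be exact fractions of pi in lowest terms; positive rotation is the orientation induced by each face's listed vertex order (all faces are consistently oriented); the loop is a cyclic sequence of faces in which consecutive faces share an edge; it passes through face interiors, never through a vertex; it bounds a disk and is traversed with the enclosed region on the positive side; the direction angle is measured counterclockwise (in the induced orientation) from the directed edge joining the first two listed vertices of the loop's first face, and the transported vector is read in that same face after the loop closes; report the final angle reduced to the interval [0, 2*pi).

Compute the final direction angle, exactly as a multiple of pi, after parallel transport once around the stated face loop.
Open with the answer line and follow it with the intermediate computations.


Answer: final direction angle = pi/2

enclosed vertex P6: corner angles sum to pi, defect = 2*pi - pi = pi
transport around the loop rotates by the sum of enclosed defects; add to the initial angle mod 2*pi
final angle = (3/2)*pi + pi = pi/2 (mod 2*pi)


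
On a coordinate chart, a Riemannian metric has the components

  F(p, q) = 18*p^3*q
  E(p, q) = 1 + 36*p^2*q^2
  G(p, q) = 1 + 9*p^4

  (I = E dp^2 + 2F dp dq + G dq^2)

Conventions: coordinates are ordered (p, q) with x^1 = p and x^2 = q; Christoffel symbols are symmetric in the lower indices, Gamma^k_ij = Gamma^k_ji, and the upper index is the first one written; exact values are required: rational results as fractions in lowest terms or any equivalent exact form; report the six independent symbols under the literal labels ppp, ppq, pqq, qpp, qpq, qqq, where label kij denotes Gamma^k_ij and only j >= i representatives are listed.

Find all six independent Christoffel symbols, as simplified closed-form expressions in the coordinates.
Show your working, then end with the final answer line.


E = 1 + 36*p^2*q^2; F = 18*p^3*q; G = 1 + 9*p^4
Gamma^k_ij = (1/2) g^{kl} (d_i g_jl + d_j g_il - d_l g_ij), with g^inv = (1/(EG-F^2)) [[G, -F], [-F, E]]
first partials: E_p = 72*p*q^2, E_q = 72*p^2*q, F_p = 54*p^2*q, F_q = 18*p^3, G_p = 36*p^3, G_q = 0
D = EG - F^2 = 1 + 36*p^2*q^2 + 9*p^4
expanded: Gamma^p_pp = (G E_p - 2F F_p + F E_q)/(2D), Gamma^p_pq = (G E_q - F G_p)/(2D), Gamma^p_qq = (2G F_q - G G_p - F G_q)/(2D), Gamma^q_pp = (2E F_p - E E_q - F E_p)/(2D), Gamma^q_pq = (E G_p - F E_q)/(2D), Gamma^q_qq = (E G_q - 2F F_q + F G_p)/(2D); substitute and cancel common factors

Answer: Gamma_ppp = 36*p*q^2/(9*p^4 + 36*p^2*q^2 + 1), Gamma_ppq = 36*p^2*q/(9*p^4 + 36*p^2*q^2 + 1), Gamma_pqq = 0, Gamma_qpp = 18*p^2*q/(9*p^4 + 36*p^2*q^2 + 1), Gamma_qpq = 18*p^3/(9*p^4 + 36*p^2*q^2 + 1), Gamma_qqq = 0


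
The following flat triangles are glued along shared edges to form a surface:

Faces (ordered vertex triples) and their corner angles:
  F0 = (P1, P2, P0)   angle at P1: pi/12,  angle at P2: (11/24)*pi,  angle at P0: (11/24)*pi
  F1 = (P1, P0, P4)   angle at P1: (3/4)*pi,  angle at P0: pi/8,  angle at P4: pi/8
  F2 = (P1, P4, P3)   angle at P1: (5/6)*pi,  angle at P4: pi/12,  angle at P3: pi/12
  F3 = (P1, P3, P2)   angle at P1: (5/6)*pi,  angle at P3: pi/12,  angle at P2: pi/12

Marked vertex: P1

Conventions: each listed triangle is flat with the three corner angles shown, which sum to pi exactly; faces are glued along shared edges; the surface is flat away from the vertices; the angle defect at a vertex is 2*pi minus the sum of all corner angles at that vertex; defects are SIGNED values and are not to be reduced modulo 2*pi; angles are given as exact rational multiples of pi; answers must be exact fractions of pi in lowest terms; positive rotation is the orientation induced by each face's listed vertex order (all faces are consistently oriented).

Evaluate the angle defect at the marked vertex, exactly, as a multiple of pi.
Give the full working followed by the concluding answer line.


Sum of corner angles at P1: (5/2)*pi
defect = 2*pi - (5/2)*pi

Answer: defect(P1) = -pi/2


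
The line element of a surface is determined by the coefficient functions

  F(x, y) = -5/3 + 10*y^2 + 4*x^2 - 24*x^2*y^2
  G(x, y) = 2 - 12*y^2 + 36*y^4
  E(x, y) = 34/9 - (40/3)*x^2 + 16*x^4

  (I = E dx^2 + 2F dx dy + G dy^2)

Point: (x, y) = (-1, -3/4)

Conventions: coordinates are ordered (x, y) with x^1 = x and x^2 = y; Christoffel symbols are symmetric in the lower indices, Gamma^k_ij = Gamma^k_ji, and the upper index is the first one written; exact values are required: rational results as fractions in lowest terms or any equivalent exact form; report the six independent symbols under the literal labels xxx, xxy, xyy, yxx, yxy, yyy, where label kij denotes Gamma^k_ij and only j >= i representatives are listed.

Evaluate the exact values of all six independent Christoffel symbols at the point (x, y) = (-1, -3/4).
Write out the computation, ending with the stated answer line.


E = 58/9, F = -133/24, G = 425/64 at the point
E_x = -112/3, E_y = 0, F_x = 19, F_y = 21, G_x = 0, G_y = -171/4
EG - F^2 = 6961/576;  g^inv = (576/6961) * [[425/64, 133/24], [133/24, 58/9]]
first-kind symbols [ij,l] = (1/2)(d_i g_jl + d_j g_il - d_l g_ij): [xx,x] = E_x/2 = -56/3, [xx,y] = F_x - E_y/2 = 19, [xy,x] = E_y/2 = 0, [xy,y] = G_x/2 = 0, [yy,x] = F_y - G_x/2 = 21, [yy,y] = G_y/2 = -171/8
Gamma^x_ij = (G*[ij,x] - F*[ij,y])/(EG - F^2), Gamma^y_ij = (E*[ij,y] - F*[ij,x])/(EG - F^2)

Answer: Gamma_xxx = -10752/6961, Gamma_xxy = 0, Gamma_xyy = 12096/6961, Gamma_yxx = 10944/6961, Gamma_yxy = 0, Gamma_yyy = -12312/6961


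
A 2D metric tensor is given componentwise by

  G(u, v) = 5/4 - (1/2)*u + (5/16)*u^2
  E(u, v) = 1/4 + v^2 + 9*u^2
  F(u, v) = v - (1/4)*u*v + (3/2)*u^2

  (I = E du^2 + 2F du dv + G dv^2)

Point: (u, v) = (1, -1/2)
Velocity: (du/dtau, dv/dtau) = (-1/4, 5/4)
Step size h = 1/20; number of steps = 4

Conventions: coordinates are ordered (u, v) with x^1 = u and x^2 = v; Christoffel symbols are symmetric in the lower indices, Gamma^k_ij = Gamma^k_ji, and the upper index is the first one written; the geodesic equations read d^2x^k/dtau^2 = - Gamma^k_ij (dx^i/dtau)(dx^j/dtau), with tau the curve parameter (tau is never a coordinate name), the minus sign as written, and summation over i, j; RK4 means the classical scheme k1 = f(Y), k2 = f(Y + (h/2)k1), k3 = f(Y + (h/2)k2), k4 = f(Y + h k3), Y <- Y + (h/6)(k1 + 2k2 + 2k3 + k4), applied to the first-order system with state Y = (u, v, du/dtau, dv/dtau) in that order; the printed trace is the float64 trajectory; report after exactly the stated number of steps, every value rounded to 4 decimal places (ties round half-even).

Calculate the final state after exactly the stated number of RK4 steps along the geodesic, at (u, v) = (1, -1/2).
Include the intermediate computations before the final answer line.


f(Y) = (du/dtau, dv/dtau, -Gamma^u_ij Y'^i Y'^j, -Gamma^v_ij Y'^i Y'^j) with the Gammas evaluated at the stage position; h = 0.050000; intermediate values shown to 6 dp
step 0: u = 1.0000, v = -0.5000, du/dtau = -0.2500, dv/dtau = 1.2500
step 1:
  k1: at (u, v) = (1.000000, -0.500000), (du/dtau, dv/dtau) = (-0.250000, 1.250000); Gamma_uuu = 0.621239, Gamma_uuv = -0.068142, Gamma_uvv = 0.082743, Gamma_vuu = 2.753982, Gamma_vuv = 0.130973, Gamma_vvv = -0.087611; k1 = (-0.250000, 1.250000, -0.210702, 0.046626)
  k2: at (u, v) = (0.993750, -0.468750), (du/dtau, dv/dtau) = (-0.255268, 1.251166); Gamma_uuu = 0.631420, Gamma_uuv = -0.065359, Gamma_uvv = 0.084714, Gamma_vuu = 2.688351, Gamma_vuv = 0.126527, Gamma_vvv = -0.090083; k2 = (-0.255268, 1.251166, -0.215506, 0.046661)
  k3: at (u, v) = (0.993618, -0.468721), (du/dtau, dv/dtau) = (-0.255388, 1.251167); Gamma_uuu = 0.631606, Gamma_uuv = -0.065360, Gamma_uvv = 0.084740, Gamma_vuu = 2.688017, Gamma_vuv = 0.126468, Gamma_vvv = -0.090080; k3 = (-0.255388, 1.251167, -0.215618, 0.046514)
  k4: at (u, v) = (0.987231, -0.437442), (du/dtau, dv/dtau) = (-0.260781, 1.252326); Gamma_uuu = 0.642179, Gamma_uuv = -0.062454, Gamma_uvv = 0.086790, Gamma_vuu = 2.621462, Gamma_vuv = 0.121811, Gamma_vvv = -0.092639; k4 = (-0.260781, 1.252326, -0.220580, 0.046574)
  Y <- Y + (h/6)(k1 + 2k2 + 2k3 + k4): u = 0.9872, v = -0.4374, du/dtau = -0.2608, dv/dtau = 1.2523
step 2:
  k1: at (u, v) = (0.987233, -0.437442), (du/dtau, dv/dtau) = (-0.260779, 1.252330); Gamma_uuu = 0.642176, Gamma_uuv = -0.062454, Gamma_uvv = 0.086789, Gamma_vuu = 2.621467, Gamma_vuv = 0.121812, Gamma_vvv = -0.092639; k1 = (-0.260779, 1.252330, -0.220579, 0.046577)
  k2: at (u, v) = (0.980713, -0.406134), (du/dtau, dv/dtau) = (-0.266294, 1.253494); Gamma_uuu = 0.653143, Gamma_uuv = -0.059419, Gamma_uvv = 0.088921, Gamma_vuu = 2.553982, Gamma_vuv = 0.116940, Gamma_vvv = -0.095289; k2 = (-0.266294, 1.253494, -0.225700, 0.046683)
  k3: at (u, v) = (0.980575, -0.406104), (du/dtau, dv/dtau) = (-0.266422, 1.253497); Gamma_uuu = 0.653339, Gamma_uuv = -0.059419, Gamma_uvv = 0.088949, Gamma_vuu = 2.553630, Gamma_vuv = 0.116879, Gamma_vvv = -0.095288; k3 = (-0.266422, 1.253497, -0.225823, 0.046528)
  k4: at (u, v) = (0.973911, -0.374767), (du/dtau, dv/dtau) = (-0.272071, 1.254656); Gamma_uuu = 0.664728, Gamma_uuv = -0.056246, Gamma_uvv = 0.091168, Gamma_vuu = 2.485164, Gamma_vuv = 0.111780, Gamma_vvv = -0.098034; k4 = (-0.272071, 1.254656, -0.231119, 0.046677)
  Y <- Y + (h/6)(k1 + 2k2 + 2k3 + k4): u = 0.9739, v = -0.3748, du/dtau = -0.2721, dv/dtau = 1.2547
step 3:
  k1: at (u, v) = (0.973914, -0.374767), (du/dtau, dv/dtau) = (-0.272069, 1.254660); Gamma_uuu = 0.664725, Gamma_uuv = -0.056246, Gamma_uvv = 0.091168, Gamma_vuu = 2.485169, Gamma_vuv = 0.111781, Gamma_vvv = -0.098034; k1 = (-0.272069, 1.254660, -0.231118, 0.046680)
  k2: at (u, v) = (0.967112, -0.343401), (du/dtau, dv/dtau) = (-0.277847, 1.255827); Gamma_uuu = 0.676539, Gamma_uuv = -0.052930, Gamma_uvv = 0.093478, Gamma_vuu = 2.415716, Gamma_vuv = 0.106448, Gamma_vvv = -0.100882; k2 = (-0.277847, 1.255827, -0.236590, 0.046896)
  k3: at (u, v) = (0.966967, -0.343371), (du/dtau, dv/dtau) = (-0.277984, 1.255833); Gamma_uuu = 0.676747, Gamma_uuv = -0.052929, Gamma_uvv = 0.093509, Gamma_vuu = 2.415344, Gamma_vuv = 0.106385, Gamma_vvv = -0.100881; k3 = (-0.277984, 1.255833, -0.236726, 0.046734)
  k4: at (u, v) = (0.960014, -0.311975), (du/dtau, dv/dtau) = (-0.283905, 1.256997); Gamma_uuu = 0.689018, Gamma_uuv = -0.049460, Gamma_uvv = 0.095918, Gamma_vuu = 2.344847, Gamma_vuv = 0.100806, Gamma_vvv = -0.103836; k4 = (-0.283905, 1.256997, -0.242392, 0.047014)
  Y <- Y + (h/6)(k1 + 2k2 + 2k3 + k4): u = 0.9600, v = -0.3120, du/dtau = -0.2839, dv/dtau = 1.2570
step 4:
  k1: at (u, v) = (0.960017, -0.311976), (du/dtau, dv/dtau) = (-0.283903, 1.257001); Gamma_uuu = 0.689015, Gamma_uuv = -0.049460, Gamma_uvv = 0.095917, Gamma_vuu = 2.344852, Gamma_vuv = 0.100807, Gamma_vvv = -0.103836; k1 = (-0.283903, 1.257001, -0.242391, 0.047018)
  k2: at (u, v) = (0.952919, -0.280551), (du/dtau, dv/dtau) = (-0.289963, 1.258177); Gamma_uuu = 0.701746, Gamma_uuv = -0.045831, Gamma_uvv = 0.098427, Gamma_vuu = 2.273306, Gamma_vuv = 0.094975, Gamma_vvv = -0.106904; k2 = (-0.289963, 1.258177, -0.248253, 0.047392)
  k3: at (u, v) = (0.952768, -0.280521), (du/dtau, dv/dtau) = (-0.290110, 1.258186); Gamma_uuu = 0.701967, Gamma_uuv = -0.045828, Gamma_uvv = 0.098462, Gamma_vuu = 2.272912, Gamma_vuv = 0.094910, Gamma_vvv = -0.106904; k3 = (-0.290110, 1.258186, -0.248404, 0.047223)
  k4: at (u, v) = (0.945511, -0.249066), (du/dtau, dv/dtau) = (-0.296324, 1.259363); Gamma_uuu = 0.715194, Gamma_uuv = -0.042028, Gamma_uvv = 0.101083, Gamma_vuu = 2.200254, Gamma_vuv = 0.088810, Gamma_vvv = -0.110092; k4 = (-0.296324, 1.259363, -0.254484, 0.047690)
  Y <- Y + (h/6)(k1 + 2k2 + 2k3 + k4): u = 0.9455, v = -0.2491, du/dtau = -0.2963, dv/dtau = 1.2594

Answer: u = 0.9455, v = -0.2491, du/dtau = -0.2963, dv/dtau = 1.2594


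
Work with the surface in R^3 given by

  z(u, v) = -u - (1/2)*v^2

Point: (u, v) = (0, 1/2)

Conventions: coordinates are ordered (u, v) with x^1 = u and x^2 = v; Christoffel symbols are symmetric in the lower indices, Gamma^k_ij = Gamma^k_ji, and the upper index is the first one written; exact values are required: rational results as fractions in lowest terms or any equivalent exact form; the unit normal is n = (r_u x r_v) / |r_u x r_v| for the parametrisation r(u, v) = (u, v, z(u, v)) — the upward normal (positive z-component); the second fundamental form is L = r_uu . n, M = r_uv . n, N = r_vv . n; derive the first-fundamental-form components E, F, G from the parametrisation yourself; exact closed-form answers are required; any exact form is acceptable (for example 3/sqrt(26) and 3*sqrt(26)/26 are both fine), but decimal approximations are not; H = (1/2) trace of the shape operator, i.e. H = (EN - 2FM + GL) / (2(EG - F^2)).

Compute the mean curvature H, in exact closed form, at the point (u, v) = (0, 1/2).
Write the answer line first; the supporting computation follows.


Answer: H = -8/27

z_u = -1, z_v = -1/2, z_uu = 0, z_uv = 0, z_vv = -1
E = 2, F = 1/2, G = 5/4; answer radicand W^2 = 9/4
unnormalised second-form numerators: l = 0, m = 0, n = -1; L = l/sqrt(9/4), and similarly M = m/sqrt(W^2), N = n/sqrt(W^2)
H = (E*n - 2*F*m + G*l) / (2*(EG - F^2)*sqrt(W^2)); E*n - 2*F*m + G*l = -2, EG - F^2 = 9/4, so H = (-4/9)/sqrt(9/4)


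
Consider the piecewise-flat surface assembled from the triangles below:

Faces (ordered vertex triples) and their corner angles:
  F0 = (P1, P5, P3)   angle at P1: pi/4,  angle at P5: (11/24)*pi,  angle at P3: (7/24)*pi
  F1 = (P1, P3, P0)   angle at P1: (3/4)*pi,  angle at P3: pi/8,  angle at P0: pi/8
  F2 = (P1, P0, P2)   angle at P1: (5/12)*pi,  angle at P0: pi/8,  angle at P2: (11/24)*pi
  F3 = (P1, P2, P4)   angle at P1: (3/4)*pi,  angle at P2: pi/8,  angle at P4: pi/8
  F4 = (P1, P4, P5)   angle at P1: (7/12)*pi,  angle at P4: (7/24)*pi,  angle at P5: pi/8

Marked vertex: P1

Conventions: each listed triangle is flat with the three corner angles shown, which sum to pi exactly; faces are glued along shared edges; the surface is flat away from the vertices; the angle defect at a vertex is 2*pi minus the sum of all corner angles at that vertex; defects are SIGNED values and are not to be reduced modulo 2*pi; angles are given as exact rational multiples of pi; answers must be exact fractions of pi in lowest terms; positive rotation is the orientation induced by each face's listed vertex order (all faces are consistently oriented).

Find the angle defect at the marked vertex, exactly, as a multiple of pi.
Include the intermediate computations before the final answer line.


Sum of corner angles at P1: (11/4)*pi
defect = 2*pi - (11/4)*pi

Answer: defect(P1) = (-3/4)*pi


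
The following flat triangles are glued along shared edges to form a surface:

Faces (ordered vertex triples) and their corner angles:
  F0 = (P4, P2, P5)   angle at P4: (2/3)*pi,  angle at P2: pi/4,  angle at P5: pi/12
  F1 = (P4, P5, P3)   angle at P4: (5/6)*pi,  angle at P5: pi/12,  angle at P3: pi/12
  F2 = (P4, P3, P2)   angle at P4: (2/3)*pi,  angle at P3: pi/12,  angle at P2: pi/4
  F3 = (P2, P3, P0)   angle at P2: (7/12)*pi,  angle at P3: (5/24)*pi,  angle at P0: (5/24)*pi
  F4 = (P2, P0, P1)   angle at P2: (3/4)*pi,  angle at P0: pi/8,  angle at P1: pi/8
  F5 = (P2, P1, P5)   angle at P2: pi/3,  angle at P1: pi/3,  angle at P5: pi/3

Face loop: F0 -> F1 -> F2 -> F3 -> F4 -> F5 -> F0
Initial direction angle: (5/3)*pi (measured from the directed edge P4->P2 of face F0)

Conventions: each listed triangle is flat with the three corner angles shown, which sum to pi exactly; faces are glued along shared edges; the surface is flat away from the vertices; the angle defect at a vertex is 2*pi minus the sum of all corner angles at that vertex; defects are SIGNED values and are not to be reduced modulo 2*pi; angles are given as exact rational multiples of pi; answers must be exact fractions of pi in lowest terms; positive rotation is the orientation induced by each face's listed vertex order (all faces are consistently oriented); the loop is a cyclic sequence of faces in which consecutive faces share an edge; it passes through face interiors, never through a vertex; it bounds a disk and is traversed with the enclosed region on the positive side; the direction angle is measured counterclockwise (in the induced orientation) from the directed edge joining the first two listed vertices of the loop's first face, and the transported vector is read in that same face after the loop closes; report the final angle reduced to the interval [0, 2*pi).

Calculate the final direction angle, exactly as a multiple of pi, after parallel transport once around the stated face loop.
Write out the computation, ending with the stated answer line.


enclosed vertex P2: corner angles sum to (13/6)*pi, defect = 2*pi - (13/6)*pi = -pi/6
enclosed vertex P4: corner angles sum to (13/6)*pi, defect = 2*pi - (13/6)*pi = -pi/6
transport around the loop rotates by the sum of enclosed defects; add to the initial angle mod 2*pi
final angle = (5/3)*pi - pi/3 = (4/3)*pi (mod 2*pi)

Answer: final direction angle = (4/3)*pi


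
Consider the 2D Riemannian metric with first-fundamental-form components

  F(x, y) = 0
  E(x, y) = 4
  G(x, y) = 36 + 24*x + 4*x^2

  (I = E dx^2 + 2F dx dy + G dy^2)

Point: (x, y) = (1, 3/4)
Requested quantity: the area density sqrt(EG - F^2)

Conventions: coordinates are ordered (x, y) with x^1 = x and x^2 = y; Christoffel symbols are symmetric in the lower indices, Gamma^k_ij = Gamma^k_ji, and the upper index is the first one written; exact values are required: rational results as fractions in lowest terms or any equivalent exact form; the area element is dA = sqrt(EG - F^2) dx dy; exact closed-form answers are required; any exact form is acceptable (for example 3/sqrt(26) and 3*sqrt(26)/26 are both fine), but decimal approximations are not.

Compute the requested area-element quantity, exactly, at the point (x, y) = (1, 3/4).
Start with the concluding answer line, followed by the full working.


Answer: sqrt(EG - F^2) = 16

E = 4, F = 0, G = 64; EG - F^2 = 256


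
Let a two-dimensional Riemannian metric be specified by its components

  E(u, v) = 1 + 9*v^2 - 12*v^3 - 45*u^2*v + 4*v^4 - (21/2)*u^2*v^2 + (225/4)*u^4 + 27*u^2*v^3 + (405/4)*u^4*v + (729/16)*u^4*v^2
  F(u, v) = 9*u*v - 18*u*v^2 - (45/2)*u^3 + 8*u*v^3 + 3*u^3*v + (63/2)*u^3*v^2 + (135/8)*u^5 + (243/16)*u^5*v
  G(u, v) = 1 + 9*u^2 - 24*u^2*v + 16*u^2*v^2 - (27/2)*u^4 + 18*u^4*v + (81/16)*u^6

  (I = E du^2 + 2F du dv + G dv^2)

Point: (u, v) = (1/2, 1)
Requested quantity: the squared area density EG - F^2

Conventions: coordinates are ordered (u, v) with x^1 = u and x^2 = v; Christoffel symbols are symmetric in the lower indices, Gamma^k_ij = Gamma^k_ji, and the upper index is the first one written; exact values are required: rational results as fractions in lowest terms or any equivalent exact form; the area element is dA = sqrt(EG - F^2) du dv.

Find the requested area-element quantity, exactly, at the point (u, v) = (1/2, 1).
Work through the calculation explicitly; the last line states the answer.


E = 1937/256, F = 1025/512, G = 1649/1024; EG - F^2 = 8373/1024

Answer: EG - F^2 = 8373/1024


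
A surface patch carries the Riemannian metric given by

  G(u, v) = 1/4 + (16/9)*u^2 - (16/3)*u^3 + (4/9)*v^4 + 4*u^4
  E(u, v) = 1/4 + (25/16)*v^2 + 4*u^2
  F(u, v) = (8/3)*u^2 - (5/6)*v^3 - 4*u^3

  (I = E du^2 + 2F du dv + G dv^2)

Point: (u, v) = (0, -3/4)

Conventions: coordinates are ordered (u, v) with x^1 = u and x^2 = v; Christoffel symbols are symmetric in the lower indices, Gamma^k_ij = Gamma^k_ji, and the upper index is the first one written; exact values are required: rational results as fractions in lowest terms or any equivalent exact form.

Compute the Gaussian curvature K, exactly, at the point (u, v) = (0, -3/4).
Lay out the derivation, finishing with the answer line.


E = 289/256, F = 45/128, G = 25/64, EG - F^2 = 325/1024 at the point
E_u = 0, E_v = -75/32, F_u = 0, F_v = -45/32, G_u = 0, G_v = -3/4
E_vv = 25/8, F_uv = 0, G_uu = 32/9
By Brioschi, K is (det M1 - det M2) divided by (EG - F^2) squared.
M1 = [[-E_vv/2 + F_uv - G_uu/2, E_u/2, F_u - E_v/2], [F_v - G_u/2, E, F], [G_v/2, F, G]] = [[-481/144, 0, 75/64], [-45/32, 289/256, 45/128], [-3/8, 45/128, 25/64]]; det M1 = -2697625/2359296
M2 = [[0, E_v/2, G_u/2], [E_v/2, E, F], [G_u/2, F, G]] = [[0, -75/64, 0], [-75/64, 289/256, 45/128], [0, 45/128, 25/64]]; det M2 = -140625/262144
det M1 - det M2 = -22375/36864; K = -22375/36864 / (325/1024)^2 = -45824/7605

Answer: K = -45824/7605


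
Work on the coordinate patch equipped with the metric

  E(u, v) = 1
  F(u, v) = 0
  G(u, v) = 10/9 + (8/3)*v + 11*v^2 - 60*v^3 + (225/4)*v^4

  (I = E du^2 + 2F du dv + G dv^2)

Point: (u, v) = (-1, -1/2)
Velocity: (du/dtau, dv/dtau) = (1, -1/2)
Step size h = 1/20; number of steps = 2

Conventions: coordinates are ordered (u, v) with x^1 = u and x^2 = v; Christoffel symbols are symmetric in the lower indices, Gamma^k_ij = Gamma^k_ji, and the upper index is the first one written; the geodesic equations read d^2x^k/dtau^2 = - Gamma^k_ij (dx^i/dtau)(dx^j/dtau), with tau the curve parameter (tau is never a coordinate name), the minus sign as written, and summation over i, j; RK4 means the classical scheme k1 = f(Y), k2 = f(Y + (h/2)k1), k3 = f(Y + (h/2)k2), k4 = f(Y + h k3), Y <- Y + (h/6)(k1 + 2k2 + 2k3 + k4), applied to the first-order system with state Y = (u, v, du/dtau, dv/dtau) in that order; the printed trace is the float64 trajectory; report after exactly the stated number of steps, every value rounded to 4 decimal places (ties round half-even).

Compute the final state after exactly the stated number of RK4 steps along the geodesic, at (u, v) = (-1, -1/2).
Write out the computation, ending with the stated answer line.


f(Y) = (du/dtau, dv/dtau, -Gamma^u_ij Y'^i Y'^j, -Gamma^v_ij Y'^i Y'^j) with the Gammas evaluated at the stage position; h = 0.050000; intermediate values shown to 6 dp
step 0: u = -1.0000, v = -0.5000, du/dtau = 1.0000, dv/dtau = -0.5000
step 1:
  k1: at (u, v) = (-1.000000, -0.500000), (du/dtau, dv/dtau) = (1.000000, -0.500000); Gamma_uuu = 0.000000, Gamma_uuv = 0.000000, Gamma_uvv = 0.000000, Gamma_vuu = 0.000000, Gamma_vuv = 0.000000, Gamma_vvv = -3.007307; k1 = (1.000000, -0.500000, 0.000000, 0.751827)
  k2: at (u, v) = (-0.975000, -0.512500), (du/dtau, dv/dtau) = (1.000000, -0.481204); Gamma_uuu = 0.000000, Gamma_uuv = 0.000000, Gamma_uvv = 0.000000, Gamma_vuu = 0.000000, Gamma_vuv = 0.000000, Gamma_vvv = -2.952998; k2 = (1.000000, -0.481204, 0.000000, 0.683789)
  k3: at (u, v) = (-0.975000, -0.512030), (du/dtau, dv/dtau) = (1.000000, -0.482905); Gamma_uuu = 0.000000, Gamma_uuv = 0.000000, Gamma_uvv = 0.000000, Gamma_vuu = 0.000000, Gamma_vuv = 0.000000, Gamma_vvv = -2.955014; k3 = (1.000000, -0.482905, 0.000000, 0.689102)
  k4: at (u, v) = (-0.950000, -0.524145), (du/dtau, dv/dtau) = (1.000000, -0.465545); Gamma_uuu = 0.000000, Gamma_uuv = 0.000000, Gamma_uvv = 0.000000, Gamma_vuu = 0.000000, Gamma_vuv = 0.000000, Gamma_vvv = -2.903671; k4 = (1.000000, -0.465545, 0.000000, 0.629318)
  Y <- Y + (h/6)(k1 + 2k2 + 2k3 + k4): u = -0.9500, v = -0.5241, du/dtau = 1.0000, dv/dtau = -0.4656
step 2:
  k1: at (u, v) = (-0.950000, -0.524115), (du/dtau, dv/dtau) = (1.000000, -0.465609); Gamma_uuu = 0.000000, Gamma_uuv = 0.000000, Gamma_uvv = 0.000000, Gamma_vuu = 0.000000, Gamma_vuv = 0.000000, Gamma_vvv = -2.903798; k1 = (1.000000, -0.465609, 0.000000, 0.629519)
  k2: at (u, v) = (-0.925000, -0.535755), (du/dtau, dv/dtau) = (1.000000, -0.449871); Gamma_uuu = 0.000000, Gamma_uuv = 0.000000, Gamma_uvv = 0.000000, Gamma_vuu = 0.000000, Gamma_vuv = 0.000000, Gamma_vvv = -2.855724; k2 = (1.000000, -0.449871, 0.000000, 0.577952)
  k3: at (u, v) = (-0.925000, -0.535361), (du/dtau, dv/dtau) = (1.000000, -0.451160); Gamma_uuu = 0.000000, Gamma_uuv = 0.000000, Gamma_uvv = 0.000000, Gamma_vuu = 0.000000, Gamma_vuv = 0.000000, Gamma_vvv = -2.857329; k3 = (1.000000, -0.451160, 0.000000, 0.581596)
  k4: at (u, v) = (-0.900000, -0.546673), (du/dtau, dv/dtau) = (1.000000, -0.436529); Gamma_uuu = 0.000000, Gamma_uuv = 0.000000, Gamma_uvv = 0.000000, Gamma_vuu = 0.000000, Gamma_vuv = 0.000000, Gamma_vvv = -2.811757; k4 = (1.000000, -0.436529, 0.000000, 0.535802)
  Y <- Y + (h/6)(k1 + 2k2 + 2k3 + k4): u = -0.9000, v = -0.5466, du/dtau = 1.0000, dv/dtau = -0.4366

Answer: u = -0.9000, v = -0.5466, du/dtau = 1.0000, dv/dtau = -0.4366


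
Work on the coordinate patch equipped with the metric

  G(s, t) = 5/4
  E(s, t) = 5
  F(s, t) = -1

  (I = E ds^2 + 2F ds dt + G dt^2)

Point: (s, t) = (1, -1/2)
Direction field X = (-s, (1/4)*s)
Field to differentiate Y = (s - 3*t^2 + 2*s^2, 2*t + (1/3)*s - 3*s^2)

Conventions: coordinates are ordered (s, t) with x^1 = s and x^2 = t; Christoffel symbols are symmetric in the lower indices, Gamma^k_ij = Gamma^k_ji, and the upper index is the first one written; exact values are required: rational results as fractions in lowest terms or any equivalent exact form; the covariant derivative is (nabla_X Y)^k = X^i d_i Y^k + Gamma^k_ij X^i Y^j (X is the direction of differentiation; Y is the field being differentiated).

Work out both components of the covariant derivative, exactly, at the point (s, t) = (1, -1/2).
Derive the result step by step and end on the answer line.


E = 5, F = -1, G = 5/4 at the point
E_s = 0, E_t = 0, F_s = 0, F_t = 0, G_s = 0, G_t = 0
EG - F^2 = 21/4;  g^inv = (4/21) * [[5/4, 1], [1, 5]]
first-kind symbols [ij,l] = (1/2)(d_i g_jl + d_j g_il - d_l g_ij): [ss,s] = E_s/2 = 0, [ss,t] = F_s - E_t/2 = 0, [st,s] = E_t/2 = 0, [st,t] = G_s/2 = 0, [tt,s] = F_t - G_s/2 = 0, [tt,t] = G_t/2 = 0
Gamma^s_ij = (G*[ij,s] - F*[ij,t])/(EG - F^2), Gamma^t_ij = (E*[ij,t] - F*[ij,s])/(EG - F^2)
Gamma_sss = 0, Gamma_sst = 0, Gamma_stt = 0, Gamma_tss = 0, Gamma_tst = 0, Gamma_ttt = 0
X = (-1, 1/4), Y = (9/4, -11/3) at the point

Answer: (nabla_X Y)^s = -17/4, (nabla_X Y)^t = 37/6
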